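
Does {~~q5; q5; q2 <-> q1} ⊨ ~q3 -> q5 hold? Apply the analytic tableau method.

Yes

Initial set: {~~q5; q5; (q2 <-> q1); ~(~q3 -> q5)}.
~~q5: drop double negation, giving q5.
~(~q3 -> q5): α-rule — add ~q3, ~q5.
× closes — contains both q5 and ~q5.
All 1 branch closes.
Every branch closed, so the premises entail the conclusion.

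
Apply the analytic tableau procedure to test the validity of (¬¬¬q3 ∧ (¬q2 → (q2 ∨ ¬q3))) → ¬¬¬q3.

Valid

Assume the negation and expand:
Initial set: {¬((¬¬¬q3 ∧ (¬q2 → (q2 ∨ ¬q3))) → ¬¬¬q3)}.
¬((¬¬¬q3 ∧ (¬q2 → (q2 ∨ ¬q3))) → ¬¬¬q3): α-rule — add (¬¬¬q3 ∧ (¬q2 → (q2 ∨ ¬q3))), ¬¬¬¬q3.
(¬¬¬q3 ∧ (¬q2 → (q2 ∨ ¬q3))): α-rule — add ¬¬¬q3, (¬q2 → (q2 ∨ ¬q3)).
¬¬¬¬q3: drop double negation, giving ¬¬q3.
¬¬¬q3: drop double negation, giving ¬q3.
× closes — contains both q3 and ¬q3.
All 1 branch closes.
Every branch closed, so the negation is unsatisfiable and the formula is valid.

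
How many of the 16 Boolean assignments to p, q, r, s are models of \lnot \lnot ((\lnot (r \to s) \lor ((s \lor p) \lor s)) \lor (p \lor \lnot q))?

Initial set: {\lnot \lnot ((\lnot (r \to s) \lor ((s \lor p) \lor s)) \lor (p \lor \lnot q))}.
\lnot \lnot ((\lnot (r \to s) \lor ((s \lor p) \lor s)) \lor (p \lor \lnot q)): drop double negation, giving ((\lnot (r \to s) \lor ((s \lor p) \lor s)) \lor (p \lor \lnot q)).
((\lnot (r \to s) \lor ((s \lor p) \lor s)) \lor (p \lor \lnot q)): β-rule — branch into (\lnot (r \to s) \lor ((s \lor p) \lor s))  //  (p \lor \lnot q).
  branch 1 (add (\lnot (r \to s) \lor ((s \lor p) \lor s))):
    (\lnot (r \to s) \lor ((s \lor p) \lor s)): β-rule — branch into \lnot (r \to s)  //  ((s \lor p) \lor s).
      branch 1.1 (add \lnot (r \to s)):
        \lnot (r \to s): α-rule — add r, \lnot s.
        ○ open, literals {r=T, s=F}.
      branch 1.2 (add ((s \lor p) \lor s)):
        ((s \lor p) \lor s): β-rule — branch into (s \lor p)  //  s.
          branch 1.2.1 (add (s \lor p)):
            (s \lor p): β-rule — branch into s  //  p.
              branch 1.2.1.1 (add s):
                ○ open, literals {s=T}.
              branch 1.2.1.2 (add p):
                ○ open, literals {p=T}.
          branch 1.2.2 (add s):
            ○ open, literals {s=T}.
  branch 2 (add (p \lor \lnot q)):
    (p \lor \lnot q): β-rule — branch into p  //  \lnot q.
      branch 2.1 (add p):
        ○ open, literals {p=T}.
      branch 2.2 (add \lnot q):
        ○ open, literals {q=F}.
0 branches closed, 6 open.
Each open branch fixes some atoms; the unmentioned ones are free. Counting distinct full assignments: branch {r=T, s=F} (p, q) contributes 4 new; branch {s=T} (p, q, r) contributes 8 new; branch {p=T} (q, r, s) contributes 2 new; branch {s=T} (p, q, r) contributes 0 new; branch {p=T} (q, r, s) contributes 0 new; branch {q=F} (p, r, s) contributes 1 new. Total: 15.

15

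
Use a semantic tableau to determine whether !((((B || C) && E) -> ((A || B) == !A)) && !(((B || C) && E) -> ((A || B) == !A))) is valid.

Assume the negation and expand:
Initial set: {!!((((B || C) && E) -> ((A || B) == !A)) && !(((B || C) && E) -> ((A || B) == !A)))}.
!!((((B || C) && E) -> ((A || B) == !A)) && !(((B || C) && E) -> ((A || B) == !A))): α-rule — add (((B || C) && E) -> ((A || B) == !A)), !(((B || C) && E) -> ((A || B) == !A)).
!(((B || C) && E) -> ((A || B) == !A)): α-rule — add ((B || C) && E), !((A || B) == !A).
((B || C) && E): α-rule — add (B || C), E.
(((B || C) && E) -> ((A || B) == !A)): β-rule — branch into !((B || C) && E)  //  ((A || B) == !A).
  branch 1 (add !((B || C) && E)):
    !((A || B) == !A): β-rule — branch into (A || B), !!A  //  !(A || B), !A.
      branch 1.1 (add (A || B), !!A):
        (B || C): β-rule — branch into B  //  C.
          branch 1.1.1 (add B):
            !((B || C) && E): β-rule — branch into !(B || C)  //  !E.
              branch 1.1.1.1 (add !(B || C)):
                !(B || C): α-rule — add !B, !C.
                × closes — contains both B and !B.
              branch 1.1.1.2 (add !E):
                × closes — contains both E and !E.
          branch 1.1.2 (add C):
            !((B || C) && E): β-rule — branch into !(B || C)  //  !E.
              branch 1.1.2.1 (add !(B || C)):
                !(B || C): α-rule — add !B, !C.
                × closes — contains both C and !C.
              branch 1.1.2.2 (add !E):
                × closes — contains both E and !E.
      branch 1.2 (add !(A || B), !A):
        !(A || B): α-rule — add !A, !B.
        (B || C): β-rule — branch into B  //  C.
          branch 1.2.1 (add B):
            × closes — contains both B and !B.
          branch 1.2.2 (add C):
            !((B || C) && E): β-rule — branch into !(B || C)  //  !E.
              branch 1.2.2.1 (add !(B || C)):
                !(B || C): α-rule — add !B, !C.
                × closes — contains both C and !C.
              branch 1.2.2.2 (add !E):
                × closes — contains both E and !E.
  branch 2 (add ((A || B) == !A)):
    !((A || B) == !A): β-rule — branch into (A || B), !!A  //  !(A || B), !A.
      branch 2.1 (add (A || B), !!A):
        (B || C): β-rule — branch into B  //  C.
          branch 2.1.1 (add B):
            ((A || B) == !A): β-rule — branch into (A || B), !A  //  !(A || B), !!A.
              branch 2.1.1.1 (add (A || B), !A):
                × closes — contains both A and !A.
              branch 2.1.1.2 (add !(A || B), !!A):
                !(A || B): α-rule — add !A, !B.
                × closes — contains both A and !A.
          branch 2.1.2 (add C):
            ((A || B) == !A): β-rule — branch into (A || B), !A  //  !(A || B), !!A.
              branch 2.1.2.1 (add (A || B), !A):
                × closes — contains both A and !A.
              branch 2.1.2.2 (add !(A || B), !!A):
                !(A || B): α-rule — add !A, !B.
                × closes — contains both A and !A.
      branch 2.2 (add !(A || B), !A):
        !(A || B): α-rule — add !A, !B.
        (B || C): β-rule — branch into B  //  C.
          branch 2.2.1 (add B):
            × closes — contains both B and !B.
          branch 2.2.2 (add C):
            ((A || B) == !A): β-rule — branch into (A || B), !A  //  !(A || B), !!A.
              branch 2.2.2.1 (add (A || B), !A):
                (A || B): β-rule — branch into A  //  B.
                  branch 2.2.2.1.1 (add A):
                    × closes — contains both A and !A.
                  branch 2.2.2.1.2 (add B):
                    × closes — contains both B and !B.
              branch 2.2.2.2 (add !(A || B), !!A):
                × closes — contains both A and !A.
All 15 branches close.
Every branch closed, so the negation is unsatisfiable and the formula is valid.

Valid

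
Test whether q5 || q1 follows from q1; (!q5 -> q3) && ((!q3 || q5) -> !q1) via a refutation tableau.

Initial set: {q1; ((!q5 -> q3) && ((!q3 || q5) -> !q1)); !(q5 || q1)}.
((!q5 -> q3) && ((!q3 || q5) -> !q1)): α-rule — add (!q5 -> q3), ((!q3 || q5) -> !q1).
!(q5 || q1): α-rule — add !q5, !q1.
× closes — contains both q1 and !q1.
All 1 branch closes.
Every branch closed, so the premises entail the conclusion.

Yes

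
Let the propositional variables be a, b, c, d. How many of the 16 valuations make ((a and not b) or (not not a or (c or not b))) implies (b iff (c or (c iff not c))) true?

10

Initial set: {(((a and not b) or (not not a or (c or not b))) implies (b iff (c or (c iff not c))))}.
(((a and not b) or (not not a or (c or not b))) implies (b iff (c or (c iff not c)))): β-rule — branch into not ((a and not b) or (not not a or (c or not b)))  //  (b iff (c or (c iff not c))).
  branch 1 (add not ((a and not b) or (not not a or (c or not b)))):
    not ((a and not b) or (not not a or (c or not b))): α-rule — add not (a and not b), not (not not a or (c or not b)).
    not (not not a or (c or not b)): α-rule — add not not not a, not (c or not b).
    not not not a: drop double negation, giving not a.
    not (c or not b): α-rule — add not c, not not b.
    not (a and not b): β-rule — branch into not a  //  not not b.
      branch 1.1 (add not a):
        ○ open, literals {a=F, b=T, c=F}.
      branch 1.2 (add not not b):
        ○ open, literals {a=F, b=T, c=F}.
  branch 2 (add (b iff (c or (c iff not c)))):
    (b iff (c or (c iff not c))): β-rule — branch into b, (c or (c iff not c))  //  not b, not (c or (c iff not c)).
      branch 2.1 (add b, (c or (c iff not c))):
        (c or (c iff not c)): β-rule — branch into c  //  (c iff not c).
          branch 2.1.1 (add c):
            ○ open, literals {b=T, c=T}.
          branch 2.1.2 (add (c iff not c)):
            (c iff not c): β-rule — branch into c, not c  //  not c, not not c.
              branch 2.1.2.1 (add c, not c):
                × closes — contains both c and not c.
              branch 2.1.2.2 (add not c, not not c):
                × closes — contains both c and not c.
      branch 2.2 (add not b, not (c or (c iff not c))):
        not (c or (c iff not c)): α-rule — add not c, not (c iff not c).
        not (c iff not c): β-rule — branch into c, not not c  //  not c, not c.
          branch 2.2.1 (add c, not not c):
            × closes — contains both c and not c.
          branch 2.2.2 (add not c, not c):
            ○ open, literals {b=F, c=F}.
3 branches closed, 4 open.
Each open branch fixes some atoms; the unmentioned ones are free. Counting distinct full assignments: branch {a=F, b=T, c=F} (d) contributes 2 new; branch {a=F, b=T, c=F} (d) contributes 0 new; branch {b=T, c=T} (a, d) contributes 4 new; branch {b=F, c=F} (a, d) contributes 4 new. Total: 10.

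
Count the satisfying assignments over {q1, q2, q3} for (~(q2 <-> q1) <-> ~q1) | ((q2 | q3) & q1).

5

Initial set: {((~(q2 <-> q1) <-> ~q1) | ((q2 | q3) & q1))}.
((~(q2 <-> q1) <-> ~q1) | ((q2 | q3) & q1)): β-rule — branch into (~(q2 <-> q1) <-> ~q1)  //  ((q2 | q3) & q1).
  branch 1 (add (~(q2 <-> q1) <-> ~q1)):
    (~(q2 <-> q1) <-> ~q1): β-rule — branch into ~(q2 <-> q1), ~q1  //  ~~(q2 <-> q1), ~~q1.
      branch 1.1 (add ~(q2 <-> q1), ~q1):
        ~(q2 <-> q1): β-rule — branch into q2, ~q1  //  ~q2, q1.
          branch 1.1.1 (add q2, ~q1):
            ○ open, literals {q1=0, q2=1}.
          branch 1.1.2 (add ~q2, q1):
            × closes — contains both q1 and ~q1.
      branch 1.2 (add ~~(q2 <-> q1), ~~q1):
        ~~(q2 <-> q1): β-rule — branch into q2, q1  //  ~q2, ~q1.
          branch 1.2.1 (add q2, q1):
            ○ open, literals {q1=1, q2=1}.
          branch 1.2.2 (add ~q2, ~q1):
            × closes — contains both q1 and ~q1.
  branch 2 (add ((q2 | q3) & q1)):
    ((q2 | q3) & q1): α-rule — add (q2 | q3), q1.
    (q2 | q3): β-rule — branch into q2  //  q3.
      branch 2.1 (add q2):
        ○ open, literals {q1=1, q2=1}.
      branch 2.2 (add q3):
        ○ open, literals {q1=1, q3=1}.
2 branches closed, 4 open.
Each open branch fixes some atoms; the unmentioned ones are free. Counting distinct full assignments: branch {q1=0, q2=1} (q3) contributes 2 new; branch {q1=1, q2=1} (q3) contributes 2 new; branch {q1=1, q2=1} (q3) contributes 0 new; branch {q1=1, q3=1} (q2) contributes 1 new. Total: 5.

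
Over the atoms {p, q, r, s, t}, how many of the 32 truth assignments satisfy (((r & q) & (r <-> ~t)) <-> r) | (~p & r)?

Initial set: {((((r & q) & (r <-> ~t)) <-> r) | (~p & r))}.
((((r & q) & (r <-> ~t)) <-> r) | (~p & r)): β-rule — branch into (((r & q) & (r <-> ~t)) <-> r)  //  (~p & r).
  branch 1 (add (((r & q) & (r <-> ~t)) <-> r)):
    (((r & q) & (r <-> ~t)) <-> r): β-rule — branch into ((r & q) & (r <-> ~t)), r  //  ~((r & q) & (r <-> ~t)), ~r.
      branch 1.1 (add ((r & q) & (r <-> ~t)), r):
        ((r & q) & (r <-> ~t)): α-rule — add (r & q), (r <-> ~t).
        (r & q): α-rule — add r, q.
        (r <-> ~t): β-rule — branch into r, ~t  //  ~r, ~~t.
          branch 1.1.1 (add r, ~t):
            ○ open, literals {q=1, r=1, t=0}.
          branch 1.1.2 (add ~r, ~~t):
            × closes — contains both r and ~r.
      branch 1.2 (add ~((r & q) & (r <-> ~t)), ~r):
        ~((r & q) & (r <-> ~t)): β-rule — branch into ~(r & q)  //  ~(r <-> ~t).
          branch 1.2.1 (add ~(r & q)):
            ~(r & q): β-rule — branch into ~r  //  ~q.
              branch 1.2.1.1 (add ~r):
                ○ open, literals {r=0}.
              branch 1.2.1.2 (add ~q):
                ○ open, literals {q=0, r=0}.
          branch 1.2.2 (add ~(r <-> ~t)):
            ~(r <-> ~t): β-rule — branch into r, ~~t  //  ~r, ~t.
              branch 1.2.2.1 (add r, ~~t):
                × closes — contains both r and ~r.
              branch 1.2.2.2 (add ~r, ~t):
                ○ open, literals {r=0, t=0}.
  branch 2 (add (~p & r)):
    (~p & r): α-rule — add ~p, r.
    ○ open, literals {p=0, r=1}.
2 branches closed, 5 open.
Each open branch fixes some atoms; the unmentioned ones are free. Counting distinct full assignments: branch {q=1, r=1, t=0} (p, s) contributes 4 new; branch {r=0} (p, q, s, t) contributes 16 new; branch {q=0, r=0} (p, s, t) contributes 0 new; branch {r=0, t=0} (p, q, s) contributes 0 new; branch {p=0, r=1} (q, s, t) contributes 6 new. Total: 26.

26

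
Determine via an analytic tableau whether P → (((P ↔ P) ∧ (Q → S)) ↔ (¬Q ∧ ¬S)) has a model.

Initial set: {(P → (((P ↔ P) ∧ (Q → S)) ↔ (¬Q ∧ ¬S)))}.
(P → (((P ↔ P) ∧ (Q → S)) ↔ (¬Q ∧ ¬S))): β-rule — branch into ¬P  //  (((P ↔ P) ∧ (Q → S)) ↔ (¬Q ∧ ¬S)).
  branch 1 (add ¬P):
    ○ open, literals {P=0}.
  branch 2 (add (((P ↔ P) ∧ (Q → S)) ↔ (¬Q ∧ ¬S))):
    (((P ↔ P) ∧ (Q → S)) ↔ (¬Q ∧ ¬S)): β-rule — branch into ((P ↔ P) ∧ (Q → S)), (¬Q ∧ ¬S)  //  ¬((P ↔ P) ∧ (Q → S)), ¬(¬Q ∧ ¬S).
      branch 2.1 (add ((P ↔ P) ∧ (Q → S)), (¬Q ∧ ¬S)):
        ((P ↔ P) ∧ (Q → S)): α-rule — add (P ↔ P), (Q → S).
        (¬Q ∧ ¬S): α-rule — add ¬Q, ¬S.
        (P ↔ P): β-rule — branch into P, P  //  ¬P, ¬P.
          branch 2.1.1 (add P, P):
            (Q → S): β-rule — branch into ¬Q  //  S.
              branch 2.1.1.1 (add ¬Q):
                ○ open, literals {P=1, Q=0, S=0}.
              branch 2.1.1.2 (add S):
                × closes — contains both S and ¬S.
          branch 2.1.2 (add ¬P, ¬P):
            (Q → S): β-rule — branch into ¬Q  //  S.
              branch 2.1.2.1 (add ¬Q):
                ○ open, literals {P=0, Q=0, S=0}.
              branch 2.1.2.2 (add S):
                × closes — contains both S and ¬S.
      branch 2.2 (add ¬((P ↔ P) ∧ (Q → S)), ¬(¬Q ∧ ¬S)):
        ¬((P ↔ P) ∧ (Q → S)): β-rule — branch into ¬(P ↔ P)  //  ¬(Q → S).
          branch 2.2.1 (add ¬(P ↔ P)):
            ¬(¬Q ∧ ¬S): β-rule — branch into ¬¬Q  //  ¬¬S.
              branch 2.2.1.1 (add ¬¬Q):
                ¬(P ↔ P): β-rule — branch into P, ¬P  //  ¬P, P.
                  branch 2.2.1.1.1 (add P, ¬P):
                    × closes — contains both P and ¬P.
                  branch 2.2.1.1.2 (add ¬P, P):
                    × closes — contains both P and ¬P.
              branch 2.2.1.2 (add ¬¬S):
                ¬(P ↔ P): β-rule — branch into P, ¬P  //  ¬P, P.
                  branch 2.2.1.2.1 (add P, ¬P):
                    × closes — contains both P and ¬P.
                  branch 2.2.1.2.2 (add ¬P, P):
                    × closes — contains both P and ¬P.
          branch 2.2.2 (add ¬(Q → S)):
            ¬(Q → S): α-rule — add Q, ¬S.
            ¬(¬Q ∧ ¬S): β-rule — branch into ¬¬Q  //  ¬¬S.
              branch 2.2.2.1 (add ¬¬Q):
                ○ open, literals {Q=1, S=0}.
              branch 2.2.2.2 (add ¬¬S):
                × closes — contains both S and ¬S.
7 branches closed, 4 open.
An open branch gives a satisfying assignment: P=0.

Satisfiable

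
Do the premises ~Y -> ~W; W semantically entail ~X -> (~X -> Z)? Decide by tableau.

Initial set: {(~Y -> ~W); W; ~(~X -> (~X -> Z))}.
~(~X -> (~X -> Z)): α-rule — add ~X, ~(~X -> Z).
~(~X -> Z): α-rule — add ~X, ~Z.
(~Y -> ~W): β-rule — branch into ~~Y  //  ~W.
  branch 1 (add ~~Y):
    ○ open, literals {W=T, X=F, Y=T, Z=F}.
  branch 2 (add ~W):
    × closes — contains both W and ~W.
1 branch closed, 1 open.
An open branch gives a countermodel: W=T, X=F, Y=T, Z=F (unmentioned atoms arbitrary); the premises hold there but the conclusion fails.

No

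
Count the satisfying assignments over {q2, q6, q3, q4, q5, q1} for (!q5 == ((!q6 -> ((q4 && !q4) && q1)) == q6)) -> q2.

48

Initial set: {T ((!q5 == ((!q6 -> ((q4 && !q4) && q1)) == q6)) -> q2)}.
T ((!q5 == ((!q6 -> ((q4 && !q4) && q1)) == q6)) -> q2): β-rule — branch into F (!q5 == ((!q6 -> ((q4 && !q4) && q1)) == q6))  //  T q2.
  branch 1 (add F (!q5 == ((!q6 -> ((q4 && !q4) && q1)) == q6))):
    F (!q5 == ((!q6 -> ((q4 && !q4) && q1)) == q6)): β-rule — branch into T !q5, F ((!q6 -> ((q4 && !q4) && q1)) == q6)  //  F !q5, T ((!q6 -> ((q4 && !q4) && q1)) == q6).
      branch 1.1 (add T !q5, F ((!q6 -> ((q4 && !q4) && q1)) == q6)):
        F ((!q6 -> ((q4 && !q4) && q1)) == q6): β-rule — branch into T (!q6 -> ((q4 && !q4) && q1)), F q6  //  F (!q6 -> ((q4 && !q4) && q1)), T q6.
          branch 1.1.1 (add T (!q6 -> ((q4 && !q4) && q1)), F q6):
            T (!q6 -> ((q4 && !q4) && q1)): β-rule — branch into F !q6  //  T ((q4 && !q4) && q1).
              branch 1.1.1.1 (add F !q6):
                × closes — contains both q6 and !q6.
              branch 1.1.1.2 (add T ((q4 && !q4) && q1)):
                T ((q4 && !q4) && q1): α-rule — add T (q4 && !q4), T q1.
                T (q4 && !q4): α-rule — add T q4, T !q4.
                × closes — contains both q4 and !q4.
          branch 1.1.2 (add F (!q6 -> ((q4 && !q4) && q1)), T q6):
            F (!q6 -> ((q4 && !q4) && q1)): α-rule — add T !q6, F ((q4 && !q4) && q1).
            × closes — contains both q6 and !q6.
      branch 1.2 (add F !q5, T ((!q6 -> ((q4 && !q4) && q1)) == q6)):
        T ((!q6 -> ((q4 && !q4) && q1)) == q6): β-rule — branch into T (!q6 -> ((q4 && !q4) && q1)), T q6  //  F (!q6 -> ((q4 && !q4) && q1)), F q6.
          branch 1.2.1 (add T (!q6 -> ((q4 && !q4) && q1)), T q6):
            T (!q6 -> ((q4 && !q4) && q1)): β-rule — branch into F !q6  //  T ((q4 && !q4) && q1).
              branch 1.2.1.1 (add F !q6):
                ○ open, literals {q5=1, q6=1}.
              branch 1.2.1.2 (add T ((q4 && !q4) && q1)):
                T ((q4 && !q4) && q1): α-rule — add T (q4 && !q4), T q1.
                T (q4 && !q4): α-rule — add T q4, T !q4.
                × closes — contains both q4 and !q4.
          branch 1.2.2 (add F (!q6 -> ((q4 && !q4) && q1)), F q6):
            F (!q6 -> ((q4 && !q4) && q1)): α-rule — add T !q6, F ((q4 && !q4) && q1).
            F ((q4 && !q4) && q1): β-rule — branch into F (q4 && !q4)  //  F q1.
              branch 1.2.2.1 (add F (q4 && !q4)):
                F (q4 && !q4): β-rule — branch into F q4  //  F !q4.
                  branch 1.2.2.1.1 (add F q4):
                    ○ open, literals {q4=0, q5=1, q6=0}.
                  branch 1.2.2.1.2 (add F !q4):
                    ○ open, literals {q4=1, q5=1, q6=0}.
              branch 1.2.2.2 (add F q1):
                ○ open, literals {q1=0, q5=1, q6=0}.
  branch 2 (add T q2):
    ○ open, literals {q2=1}.
4 branches closed, 5 open.
Each open branch fixes some atoms; the unmentioned ones are free. Counting distinct full assignments: branch {q5=1, q6=1} (q2, q3, q4, q1) contributes 16 new; branch {q4=0, q5=1, q6=0} (q2, q3, q1) contributes 8 new; branch {q4=1, q5=1, q6=0} (q2, q3, q1) contributes 8 new; branch {q1=0, q5=1, q6=0} (q2, q3, q4) contributes 0 new; branch {q2=1} (q6, q3, q4, q5, q1) contributes 16 new. Total: 48.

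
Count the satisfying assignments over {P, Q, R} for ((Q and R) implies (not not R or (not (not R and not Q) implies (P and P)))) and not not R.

4

Initial set: {(((Q and R) implies (not not R or (not (not R and not Q) implies (P and P)))) and not not R)}.
(((Q and R) implies (not not R or (not (not R and not Q) implies (P and P)))) and not not R): α-rule — add ((Q and R) implies (not not R or (not (not R and not Q) implies (P and P)))), not not R.
not not R: drop double negation, giving R.
((Q and R) implies (not not R or (not (not R and not Q) implies (P and P)))): β-rule — branch into not (Q and R)  //  (not not R or (not (not R and not Q) implies (P and P))).
  branch 1 (add not (Q and R)):
    not (Q and R): β-rule — branch into not Q  //  not R.
      branch 1.1 (add not Q):
        ○ open, literals {Q=F, R=T}.
      branch 1.2 (add not R):
        × closes — contains both R and not R.
  branch 2 (add (not not R or (not (not R and not Q) implies (P and P)))):
    (not not R or (not (not R and not Q) implies (P and P))): β-rule — branch into not not R  //  (not (not R and not Q) implies (P and P)).
      branch 2.1 (add not not R):
        not not R: drop double negation, giving R.
        ○ open, literals {R=T}.
      branch 2.2 (add (not (not R and not Q) implies (P and P))):
        (not (not R and not Q) implies (P and P)): β-rule — branch into not not (not R and not Q)  //  (P and P).
          branch 2.2.1 (add not not (not R and not Q)):
            not not (not R and not Q): α-rule — add not R, not Q.
            × closes — contains both R and not R.
          branch 2.2.2 (add (P and P)):
            (P and P): α-rule — add P, P.
            ○ open, literals {P=T, R=T}.
2 branches closed, 3 open.
Each open branch fixes some atoms; the unmentioned ones are free. Counting distinct full assignments: branch {Q=F, R=T} (P) contributes 2 new; branch {R=T} (P, Q) contributes 2 new; branch {P=T, R=T} (Q) contributes 0 new. Total: 4.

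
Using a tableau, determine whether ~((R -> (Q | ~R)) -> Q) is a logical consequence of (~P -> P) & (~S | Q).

Initial set: {T ((~P -> P) & (~S | Q)); F ~((R -> (Q | ~R)) -> Q)}.
T ((~P -> P) & (~S | Q)): α-rule — add T (~P -> P), T (~S | Q).
F ~((R -> (Q | ~R)) -> Q): β-rule — branch into F (R -> (Q | ~R))  //  T Q.
  branch 1 (add F (R -> (Q | ~R))):
    F (R -> (Q | ~R)): α-rule — add T R, F (Q | ~R).
    F (Q | ~R): α-rule — add F Q, F ~R.
    T (~P -> P): β-rule — branch into F ~P  //  T P.
      branch 1.1 (add F ~P):
        T (~S | Q): β-rule — branch into T ~S  //  T Q.
          branch 1.1.1 (add T ~S):
            ○ open, literals {P=1, Q=0, R=1, S=0}.
          branch 1.1.2 (add T Q):
            × closes — contains both Q and ~Q.
      branch 1.2 (add T P):
        T (~S | Q): β-rule — branch into T ~S  //  T Q.
          branch 1.2.1 (add T ~S):
            ○ open, literals {P=1, Q=0, R=1, S=0}.
          branch 1.2.2 (add T Q):
            × closes — contains both Q and ~Q.
  branch 2 (add T Q):
    T (~P -> P): β-rule — branch into F ~P  //  T P.
      branch 2.1 (add F ~P):
        T (~S | Q): β-rule — branch into T ~S  //  T Q.
          branch 2.1.1 (add T ~S):
            ○ open, literals {P=1, Q=1, S=0}.
          branch 2.1.2 (add T Q):
            ○ open, literals {P=1, Q=1}.
      branch 2.2 (add T P):
        T (~S | Q): β-rule — branch into T ~S  //  T Q.
          branch 2.2.1 (add T ~S):
            ○ open, literals {P=1, Q=1, S=0}.
          branch 2.2.2 (add T Q):
            ○ open, literals {P=1, Q=1}.
2 branches closed, 6 open.
An open branch gives a countermodel: P=1, Q=0, R=1, S=0 (unmentioned atoms arbitrary); the premises hold there but the conclusion fails.

No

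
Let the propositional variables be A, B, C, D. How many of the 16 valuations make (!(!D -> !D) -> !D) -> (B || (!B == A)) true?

12

Initial set: {((!(!D -> !D) -> !D) -> (B || (!B == A)))}.
((!(!D -> !D) -> !D) -> (B || (!B == A))): β-rule — branch into !(!(!D -> !D) -> !D)  //  (B || (!B == A)).
  branch 1 (add !(!(!D -> !D) -> !D)):
    !(!(!D -> !D) -> !D): α-rule — add !(!D -> !D), !!D.
    !(!D -> !D): α-rule — add !D, !!D.
    × closes — contains both D and !D.
  branch 2 (add (B || (!B == A))):
    (B || (!B == A)): β-rule — branch into B  //  (!B == A).
      branch 2.1 (add B):
        ○ open, literals {B=true}.
      branch 2.2 (add (!B == A)):
        (!B == A): β-rule — branch into !B, A  //  !!B, !A.
          branch 2.2.1 (add !B, A):
            ○ open, literals {A=true, B=false}.
          branch 2.2.2 (add !!B, !A):
            ○ open, literals {A=false, B=true}.
1 branch closed, 3 open.
Each open branch fixes some atoms; the unmentioned ones are free. Counting distinct full assignments: branch {B=true} (A, C, D) contributes 8 new; branch {A=true, B=false} (C, D) contributes 4 new; branch {A=false, B=true} (C, D) contributes 0 new. Total: 12.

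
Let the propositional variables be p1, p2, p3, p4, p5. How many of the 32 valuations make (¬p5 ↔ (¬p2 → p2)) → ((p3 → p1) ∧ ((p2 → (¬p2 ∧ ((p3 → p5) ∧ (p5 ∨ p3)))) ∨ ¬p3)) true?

Initial set: {((¬p5 ↔ (¬p2 → p2)) → ((p3 → p1) ∧ ((p2 → (¬p2 ∧ ((p3 → p5) ∧ (p5 ∨ p3)))) ∨ ¬p3)))}.
((¬p5 ↔ (¬p2 → p2)) → ((p3 → p1) ∧ ((p2 → (¬p2 ∧ ((p3 → p5) ∧ (p5 ∨ p3)))) ∨ ¬p3))): β-rule — branch into ¬(¬p5 ↔ (¬p2 → p2))  //  ((p3 → p1) ∧ ((p2 → (¬p2 ∧ ((p3 → p5) ∧ (p5 ∨ p3)))) ∨ ¬p3)).
  branch 1 (add ¬(¬p5 ↔ (¬p2 → p2))):
    ¬(¬p5 ↔ (¬p2 → p2)): β-rule — branch into ¬p5, ¬(¬p2 → p2)  //  ¬¬p5, (¬p2 → p2).
      branch 1.1 (add ¬p5, ¬(¬p2 → p2)):
        ¬(¬p2 → p2): α-rule — add ¬p2, ¬p2.
        ○ open, literals {p2=false, p5=false}.
      branch 1.2 (add ¬¬p5, (¬p2 → p2)):
        (¬p2 → p2): β-rule — branch into ¬¬p2  //  p2.
          branch 1.2.1 (add ¬¬p2):
            ○ open, literals {p2=true, p5=true}.
          branch 1.2.2 (add p2):
            ○ open, literals {p2=true, p5=true}.
  branch 2 (add ((p3 → p1) ∧ ((p2 → (¬p2 ∧ ((p3 → p5) ∧ (p5 ∨ p3)))) ∨ ¬p3))):
    ((p3 → p1) ∧ ((p2 → (¬p2 ∧ ((p3 → p5) ∧ (p5 ∨ p3)))) ∨ ¬p3)): α-rule — add (p3 → p1), ((p2 → (¬p2 ∧ ((p3 → p5) ∧ (p5 ∨ p3)))) ∨ ¬p3).
    (p3 → p1): β-rule — branch into ¬p3  //  p1.
      branch 2.1 (add ¬p3):
        ((p2 → (¬p2 ∧ ((p3 → p5) ∧ (p5 ∨ p3)))) ∨ ¬p3): β-rule — branch into (p2 → (¬p2 ∧ ((p3 → p5) ∧ (p5 ∨ p3))))  //  ¬p3.
          branch 2.1.1 (add (p2 → (¬p2 ∧ ((p3 → p5) ∧ (p5 ∨ p3))))):
            (p2 → (¬p2 ∧ ((p3 → p5) ∧ (p5 ∨ p3)))): β-rule — branch into ¬p2  //  (¬p2 ∧ ((p3 → p5) ∧ (p5 ∨ p3))).
              branch 2.1.1.1 (add ¬p2):
                ○ open, literals {p2=false, p3=false}.
              branch 2.1.1.2 (add (¬p2 ∧ ((p3 → p5) ∧ (p5 ∨ p3)))):
                (¬p2 ∧ ((p3 → p5) ∧ (p5 ∨ p3))): α-rule — add ¬p2, ((p3 → p5) ∧ (p5 ∨ p3)).
                ((p3 → p5) ∧ (p5 ∨ p3)): α-rule — add (p3 → p5), (p5 ∨ p3).
                (p3 → p5): β-rule — branch into ¬p3  //  p5.
                  branch 2.1.1.2.1 (add ¬p3):
                    (p5 ∨ p3): β-rule — branch into p5  //  p3.
                      branch 2.1.1.2.1.1 (add p5):
                        ○ open, literals {p2=false, p3=false, p5=true}.
                      branch 2.1.1.2.1.2 (add p3):
                        × closes — contains both p3 and ¬p3.
                  branch 2.1.1.2.2 (add p5):
                    (p5 ∨ p3): β-rule — branch into p5  //  p3.
                      branch 2.1.1.2.2.1 (add p5):
                        ○ open, literals {p2=false, p3=false, p5=true}.
                      branch 2.1.1.2.2.2 (add p3):
                        × closes — contains both p3 and ¬p3.
          branch 2.1.2 (add ¬p3):
            ○ open, literals {p3=false}.
      branch 2.2 (add p1):
        ((p2 → (¬p2 ∧ ((p3 → p5) ∧ (p5 ∨ p3)))) ∨ ¬p3): β-rule — branch into (p2 → (¬p2 ∧ ((p3 → p5) ∧ (p5 ∨ p3))))  //  ¬p3.
          branch 2.2.1 (add (p2 → (¬p2 ∧ ((p3 → p5) ∧ (p5 ∨ p3))))):
            (p2 → (¬p2 ∧ ((p3 → p5) ∧ (p5 ∨ p3)))): β-rule — branch into ¬p2  //  (¬p2 ∧ ((p3 → p5) ∧ (p5 ∨ p3))).
              branch 2.2.1.1 (add ¬p2):
                ○ open, literals {p1=true, p2=false}.
              branch 2.2.1.2 (add (¬p2 ∧ ((p3 → p5) ∧ (p5 ∨ p3)))):
                (¬p2 ∧ ((p3 → p5) ∧ (p5 ∨ p3))): α-rule — add ¬p2, ((p3 → p5) ∧ (p5 ∨ p3)).
                ((p3 → p5) ∧ (p5 ∨ p3)): α-rule — add (p3 → p5), (p5 ∨ p3).
                (p3 → p5): β-rule — branch into ¬p3  //  p5.
                  branch 2.2.1.2.1 (add ¬p3):
                    (p5 ∨ p3): β-rule — branch into p5  //  p3.
                      branch 2.2.1.2.1.1 (add p5):
                        ○ open, literals {p1=true, p2=false, p3=false, p5=true}.
                      branch 2.2.1.2.1.2 (add p3):
                        × closes — contains both p3 and ¬p3.
                  branch 2.2.1.2.2 (add p5):
                    (p5 ∨ p3): β-rule — branch into p5  //  p3.
                      branch 2.2.1.2.2.1 (add p5):
                        ○ open, literals {p1=true, p2=false, p5=true}.
                      branch 2.2.1.2.2.2 (add p3):
                        ○ open, literals {p1=true, p2=false, p3=true, p5=true}.
          branch 2.2.2 (add ¬p3):
            ○ open, literals {p1=true, p3=false}.
3 branches closed, 12 open.
Each open branch fixes some atoms; the unmentioned ones are free. Counting distinct full assignments: branch {p2=false, p5=false} (p1, p3, p4) contributes 8 new; branch {p2=true, p5=true} (p1, p3, p4) contributes 8 new; branch {p2=true, p5=true} (p1, p3, p4) contributes 0 new; branch {p2=false, p3=false} (p1, p4, p5) contributes 4 new; branch {p2=false, p3=false, p5=true} (p1, p4) contributes 0 new; branch {p2=false, p3=false, p5=true} (p1, p4) contributes 0 new; branch {p3=false} (p1, p2, p4, p5) contributes 4 new; branch {p1=true, p2=false} (p3, p4, p5) contributes 2 new; branch {p1=true, p2=false, p3=false, p5=true} (p4) contributes 0 new; branch {p1=true, p2=false, p5=true} (p3, p4) contributes 0 new; branch {p1=true, p2=false, p3=true, p5=true} (p4) contributes 0 new; branch {p1=true, p3=false} (p2, p4, p5) contributes 0 new. Total: 26.

26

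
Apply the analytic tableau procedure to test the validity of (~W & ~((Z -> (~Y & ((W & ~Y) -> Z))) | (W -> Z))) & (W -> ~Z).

Not valid

Assume the negation and expand:
Initial set: {~((~W & ~((Z -> (~Y & ((W & ~Y) -> Z))) | (W -> Z))) & (W -> ~Z))}.
~((~W & ~((Z -> (~Y & ((W & ~Y) -> Z))) | (W -> Z))) & (W -> ~Z)): β-rule — branch into ~(~W & ~((Z -> (~Y & ((W & ~Y) -> Z))) | (W -> Z)))  //  ~(W -> ~Z).
  branch 1 (add ~(~W & ~((Z -> (~Y & ((W & ~Y) -> Z))) | (W -> Z)))):
    ~(~W & ~((Z -> (~Y & ((W & ~Y) -> Z))) | (W -> Z))): β-rule — branch into ~~W  //  ~~((Z -> (~Y & ((W & ~Y) -> Z))) | (W -> Z)).
      branch 1.1 (add ~~W):
        ○ open, literals {W=T}.
      branch 1.2 (add ~~((Z -> (~Y & ((W & ~Y) -> Z))) | (W -> Z))):
        ~~((Z -> (~Y & ((W & ~Y) -> Z))) | (W -> Z)): β-rule — branch into (Z -> (~Y & ((W & ~Y) -> Z)))  //  (W -> Z).
          branch 1.2.1 (add (Z -> (~Y & ((W & ~Y) -> Z)))):
            (Z -> (~Y & ((W & ~Y) -> Z))): β-rule — branch into ~Z  //  (~Y & ((W & ~Y) -> Z)).
              branch 1.2.1.1 (add ~Z):
                ○ open, literals {Z=F}.
              branch 1.2.1.2 (add (~Y & ((W & ~Y) -> Z))):
                (~Y & ((W & ~Y) -> Z)): α-rule — add ~Y, ((W & ~Y) -> Z).
                ((W & ~Y) -> Z): β-rule — branch into ~(W & ~Y)  //  Z.
                  branch 1.2.1.2.1 (add ~(W & ~Y)):
                    ~(W & ~Y): β-rule — branch into ~W  //  ~~Y.
                      branch 1.2.1.2.1.1 (add ~W):
                        ○ open, literals {W=F, Y=F}.
                      branch 1.2.1.2.1.2 (add ~~Y):
                        × closes — contains both Y and ~Y.
                  branch 1.2.1.2.2 (add Z):
                    ○ open, literals {Y=F, Z=T}.
          branch 1.2.2 (add (W -> Z)):
            (W -> Z): β-rule — branch into ~W  //  Z.
              branch 1.2.2.1 (add ~W):
                ○ open, literals {W=F}.
              branch 1.2.2.2 (add Z):
                ○ open, literals {Z=T}.
  branch 2 (add ~(W -> ~Z)):
    ~(W -> ~Z): α-rule — add W, ~~Z.
    ○ open, literals {W=T, Z=T}.
1 branch closed, 7 open.
An open branch gives a countermodel: W=T (unmentioned atoms arbitrary); under it the original formula is false.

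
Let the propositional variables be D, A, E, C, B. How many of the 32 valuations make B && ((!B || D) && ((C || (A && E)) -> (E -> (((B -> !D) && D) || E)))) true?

8

Initial set: {(B && ((!B || D) && ((C || (A && E)) -> (E -> (((B -> !D) && D) || E)))))}.
(B && ((!B || D) && ((C || (A && E)) -> (E -> (((B -> !D) && D) || E))))): α-rule — add B, ((!B || D) && ((C || (A && E)) -> (E -> (((B -> !D) && D) || E)))).
((!B || D) && ((C || (A && E)) -> (E -> (((B -> !D) && D) || E)))): α-rule — add (!B || D), ((C || (A && E)) -> (E -> (((B -> !D) && D) || E))).
(!B || D): β-rule — branch into !B  //  D.
  branch 1 (add !B):
    × closes — contains both B and !B.
  branch 2 (add D):
    ((C || (A && E)) -> (E -> (((B -> !D) && D) || E))): β-rule — branch into !(C || (A && E))  //  (E -> (((B -> !D) && D) || E)).
      branch 2.1 (add !(C || (A && E))):
        !(C || (A && E)): α-rule — add !C, !(A && E).
        !(A && E): β-rule — branch into !A  //  !E.
          branch 2.1.1 (add !A):
            ○ open, literals {A=false, B=true, C=false, D=true}.
          branch 2.1.2 (add !E):
            ○ open, literals {B=true, C=false, D=true, E=false}.
      branch 2.2 (add (E -> (((B -> !D) && D) || E))):
        (E -> (((B -> !D) && D) || E)): β-rule — branch into !E  //  (((B -> !D) && D) || E).
          branch 2.2.1 (add !E):
            ○ open, literals {B=true, D=true, E=false}.
          branch 2.2.2 (add (((B -> !D) && D) || E)):
            (((B -> !D) && D) || E): β-rule — branch into ((B -> !D) && D)  //  E.
              branch 2.2.2.1 (add ((B -> !D) && D)):
                ((B -> !D) && D): α-rule — add (B -> !D), D.
                (B -> !D): β-rule — branch into !B  //  !D.
                  branch 2.2.2.1.1 (add !B):
                    × closes — contains both B and !B.
                  branch 2.2.2.1.2 (add !D):
                    × closes — contains both D and !D.
              branch 2.2.2.2 (add E):
                ○ open, literals {B=true, D=true, E=true}.
3 branches closed, 4 open.
Each open branch fixes some atoms; the unmentioned ones are free. Counting distinct full assignments: branch {A=false, B=true, C=false, D=true} (E) contributes 2 new; branch {B=true, C=false, D=true, E=false} (A) contributes 1 new; branch {B=true, D=true, E=false} (A, C) contributes 2 new; branch {B=true, D=true, E=true} (A, C) contributes 3 new. Total: 8.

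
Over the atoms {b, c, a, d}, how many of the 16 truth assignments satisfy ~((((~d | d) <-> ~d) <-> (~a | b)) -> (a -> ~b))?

Initial set: {~((((~d | d) <-> ~d) <-> (~a | b)) -> (a -> ~b))}.
~((((~d | d) <-> ~d) <-> (~a | b)) -> (a -> ~b)): α-rule — add (((~d | d) <-> ~d) <-> (~a | b)), ~(a -> ~b).
~(a -> ~b): α-rule — add a, ~~b.
(((~d | d) <-> ~d) <-> (~a | b)): β-rule — branch into ((~d | d) <-> ~d), (~a | b)  //  ~((~d | d) <-> ~d), ~(~a | b).
  branch 1 (add ((~d | d) <-> ~d), (~a | b)):
    ((~d | d) <-> ~d): β-rule — branch into (~d | d), ~d  //  ~(~d | d), ~~d.
      branch 1.1 (add (~d | d), ~d):
        (~a | b): β-rule — branch into ~a  //  b.
          branch 1.1.1 (add ~a):
            × closes — contains both a and ~a.
          branch 1.1.2 (add b):
            (~d | d): β-rule — branch into ~d  //  d.
              branch 1.1.2.1 (add ~d):
                ○ open, literals {a=T, b=T, d=F}.
              branch 1.1.2.2 (add d):
                × closes — contains both d and ~d.
      branch 1.2 (add ~(~d | d), ~~d):
        ~(~d | d): α-rule — add ~~d, ~d.
        × closes — contains both d and ~d.
  branch 2 (add ~((~d | d) <-> ~d), ~(~a | b)):
    ~(~a | b): α-rule — add ~~a, ~b.
    × closes — contains both b and ~b.
4 branches closed, 1 open.
Each open branch fixes some atoms; the unmentioned ones are free. Counting distinct full assignments: branch {a=T, b=T, d=F} (c) contributes 2 new. Total: 2.

2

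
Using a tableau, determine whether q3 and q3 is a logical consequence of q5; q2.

Initial set: {q5; q2; not (q3 and q3)}.
not (q3 and q3): β-rule — branch into not q3  //  not q3.
  branch 1 (add not q3):
    ○ open, literals {q2=1, q3=0, q5=1}.
  branch 2 (add not q3):
    ○ open, literals {q2=1, q3=0, q5=1}.
0 branches closed, 2 open.
An open branch gives a countermodel: q2=1, q3=0, q5=1 (unmentioned atoms arbitrary); the premises hold there but the conclusion fails.

No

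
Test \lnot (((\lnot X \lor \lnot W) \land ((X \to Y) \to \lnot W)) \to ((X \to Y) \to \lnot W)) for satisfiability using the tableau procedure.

Unsatisfiable

Initial set: {\lnot (((\lnot X \lor \lnot W) \land ((X \to Y) \to \lnot W)) \to ((X \to Y) \to \lnot W))}.
\lnot (((\lnot X \lor \lnot W) \land ((X \to Y) \to \lnot W)) \to ((X \to Y) \to \lnot W)): α-rule — add ((\lnot X \lor \lnot W) \land ((X \to Y) \to \lnot W)), \lnot ((X \to Y) \to \lnot W).
((\lnot X \lor \lnot W) \land ((X \to Y) \to \lnot W)): α-rule — add (\lnot X \lor \lnot W), ((X \to Y) \to \lnot W).
\lnot ((X \to Y) \to \lnot W): α-rule — add (X \to Y), \lnot \lnot W.
(\lnot X \lor \lnot W): β-rule — branch into \lnot X  //  \lnot W.
  branch 1 (add \lnot X):
    ((X \to Y) \to \lnot W): β-rule — branch into \lnot (X \to Y)  //  \lnot W.
      branch 1.1 (add \lnot (X \to Y)):
        \lnot (X \to Y): α-rule — add X, \lnot Y.
        × closes — contains both X and \lnot X.
      branch 1.2 (add \lnot W):
        × closes — contains both W and \lnot W.
  branch 2 (add \lnot W):
    × closes — contains both W and \lnot W.
All 3 branches close.
Every branch closed; the formula is unsatisfiable.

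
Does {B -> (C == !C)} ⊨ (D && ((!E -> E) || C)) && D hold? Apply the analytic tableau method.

No

Initial set: {(B -> (C == !C)); !((D && ((!E -> E) || C)) && D)}.
(B -> (C == !C)): β-rule — branch into !B  //  (C == !C).
  branch 1 (add !B):
    !((D && ((!E -> E) || C)) && D): β-rule — branch into !(D && ((!E -> E) || C))  //  !D.
      branch 1.1 (add !(D && ((!E -> E) || C))):
        !(D && ((!E -> E) || C)): β-rule — branch into !D  //  !((!E -> E) || C).
          branch 1.1.1 (add !D):
            ○ open, literals {B=false, D=false}.
          branch 1.1.2 (add !((!E -> E) || C)):
            !((!E -> E) || C): α-rule — add !(!E -> E), !C.
            !(!E -> E): α-rule — add !E, !E.
            ○ open, literals {B=false, C=false, E=false}.
      branch 1.2 (add !D):
        ○ open, literals {B=false, D=false}.
  branch 2 (add (C == !C)):
    !((D && ((!E -> E) || C)) && D): β-rule — branch into !(D && ((!E -> E) || C))  //  !D.
      branch 2.1 (add !(D && ((!E -> E) || C))):
        (C == !C): β-rule — branch into C, !C  //  !C, !!C.
          branch 2.1.1 (add C, !C):
            × closes — contains both C and !C.
          branch 2.1.2 (add !C, !!C):
            × closes — contains both C and !C.
      branch 2.2 (add !D):
        (C == !C): β-rule — branch into C, !C  //  !C, !!C.
          branch 2.2.1 (add C, !C):
            × closes — contains both C and !C.
          branch 2.2.2 (add !C, !!C):
            × closes — contains both C and !C.
4 branches closed, 3 open.
An open branch gives a countermodel: B=false, D=false (unmentioned atoms arbitrary); the premises hold there but the conclusion fails.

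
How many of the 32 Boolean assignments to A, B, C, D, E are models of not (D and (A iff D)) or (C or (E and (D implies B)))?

Initial set: {(not (D and (A iff D)) or (C or (E and (D implies B))))}.
(not (D and (A iff D)) or (C or (E and (D implies B)))): β-rule — branch into not (D and (A iff D))  //  (C or (E and (D implies B))).
  branch 1 (add not (D and (A iff D))):
    not (D and (A iff D)): β-rule — branch into not D  //  not (A iff D).
      branch 1.1 (add not D):
        ○ open, literals {D=0}.
      branch 1.2 (add not (A iff D)):
        not (A iff D): β-rule — branch into A, not D  //  not A, D.
          branch 1.2.1 (add A, not D):
            ○ open, literals {A=1, D=0}.
          branch 1.2.2 (add not A, D):
            ○ open, literals {A=0, D=1}.
  branch 2 (add (C or (E and (D implies B)))):
    (C or (E and (D implies B))): β-rule — branch into C  //  (E and (D implies B)).
      branch 2.1 (add C):
        ○ open, literals {C=1}.
      branch 2.2 (add (E and (D implies B))):
        (E and (D implies B)): α-rule — add E, (D implies B).
        (D implies B): β-rule — branch into not D  //  B.
          branch 2.2.1 (add not D):
            ○ open, literals {D=0, E=1}.
          branch 2.2.2 (add B):
            ○ open, literals {B=1, E=1}.
0 branches closed, 6 open.
Each open branch fixes some atoms; the unmentioned ones are free. Counting distinct full assignments: branch {D=0} (A, B, C, E) contributes 16 new; branch {A=1, D=0} (B, C, E) contributes 0 new; branch {A=0, D=1} (B, C, E) contributes 8 new; branch {C=1} (A, B, D, E) contributes 4 new; branch {D=0, E=1} (A, B, C) contributes 0 new; branch {B=1, E=1} (A, C, D) contributes 1 new. Total: 29.

29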